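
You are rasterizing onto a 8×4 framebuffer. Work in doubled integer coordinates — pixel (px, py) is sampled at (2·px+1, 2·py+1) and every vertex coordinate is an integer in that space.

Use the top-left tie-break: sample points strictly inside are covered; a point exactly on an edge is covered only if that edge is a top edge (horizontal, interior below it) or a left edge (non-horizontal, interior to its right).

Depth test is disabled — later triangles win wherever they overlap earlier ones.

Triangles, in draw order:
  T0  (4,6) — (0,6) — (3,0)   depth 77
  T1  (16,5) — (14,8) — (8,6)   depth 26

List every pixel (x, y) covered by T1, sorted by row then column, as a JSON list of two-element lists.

T0:
  2·area = 24
  edge (4, 6)→(0, 6): d=(-4,0) right/bottom  bias=-1
  edge (0, 6)→(3, 0): d=(3,-6) top-left  bias=+0
  edge (3, 0)→(4, 6): d=(1,6) right/bottom  bias=-1
    (1,0)@(3, 1): e=[20,3,1] → #
    (2,0)@(5, 1): e=[20,15,-11] → ·
    (1,1)@(3, 3): e=[12,9,3] → #
    (2,1)@(5, 3): e=[12,21,-9] → ·
    (0,2)@(1, 5): e=[4,3,17] → #
    (2,2)@(5, 5): e=[4,27,-7] → ·
    (0,3)@(1, 7): e=[-4,9,19] → ·
    (1,3)@(3, 7): e=[-4,21,7] → ·
  covered (4 px):
    · # · · · · · ·
    · # · · · · · ·
    # # · · · · · ·
    · · · · · · · ·
T1:
  2·area = 22
  edge (16, 5)→(14, 8): d=(-2,3) right/bottom  bias=-1
  edge (14, 8)→(8, 6): d=(-6,-2) top-left  bias=+0
  edge (8, 6)→(16, 5): d=(8,-1) top-left  bias=+0
    (2,2)@(5, 5): e=[33,0,-11] → ·  [on edge]
    (5,3)@(11, 7): e=[11,0,11] → #  [on edge]
    (6,3)@(13, 7): e=[5,4,13] → #
    (7,3)@(15, 7): e=[-1,8,15] → ·
  covered (2 px):
    · · · · · · · ·
    · · · · · · · ·
    · · · · · · · ·
    · · · · · # # ·

Result: [[5,3],[6,3]]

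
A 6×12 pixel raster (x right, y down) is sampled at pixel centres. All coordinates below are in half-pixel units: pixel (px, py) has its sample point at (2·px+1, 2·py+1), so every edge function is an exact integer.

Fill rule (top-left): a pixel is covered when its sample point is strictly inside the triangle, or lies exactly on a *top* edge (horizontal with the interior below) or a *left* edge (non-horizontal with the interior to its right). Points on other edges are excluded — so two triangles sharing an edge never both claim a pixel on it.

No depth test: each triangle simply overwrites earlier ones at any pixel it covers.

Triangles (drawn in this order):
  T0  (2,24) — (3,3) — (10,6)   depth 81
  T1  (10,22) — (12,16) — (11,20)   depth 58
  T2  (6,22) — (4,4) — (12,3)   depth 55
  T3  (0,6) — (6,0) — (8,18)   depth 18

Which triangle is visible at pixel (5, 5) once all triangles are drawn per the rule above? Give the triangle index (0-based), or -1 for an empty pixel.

T0:
  2·area = 150
  edge (2, 24)→(3, 3): d=(1,-21) top-left  bias=+0
  edge (3, 3)→(10, 6): d=(7,3) right/bottom  bias=-1
  edge (10, 6)→(2, 24): d=(-8,18) right/bottom  bias=-1
    (1,1)@(3, 3): e=[0,0,150] → ·  [on edge]
    (1,2)@(3, 5): e=[2,14,134] → #
    (2,2)@(5, 5): e=[44,8,98] → #
    (3,2)@(7, 5): e=[86,2,62] → #
    (4,2)@(9, 5): e=[128,-4,26] → ·
    (1,3)@(3, 7): e=[4,28,118] → #
    (4,3)@(9, 7): e=[130,10,10] → #
    (5,3)@(11, 7): e=[172,4,-26] → ·
    (1,4)@(3, 9): e=[6,42,102] → #
    (4,4)@(9, 9): e=[132,24,-6] → ·
    (1,5)@(3, 11): e=[8,56,86] → #
    (4,5)@(9, 11): e=[134,38,-22] → ·
  covered (21 px):
    · · · · · ·
    · · · · · ·
    · # # # · ·
    · # # # # ·
    · # # # · ·
    · # # # · ·
    · # # · · ·
    · # # · · ·
    · # # · · ·
    · # · · · ·
    · # · · · ·
    · · · · · ·
T1:
  2·area = 2
  edge (10, 22)→(12, 16): d=(2,-6) top-left  bias=+0
  edge (12, 16)→(11, 20): d=(-1,4) right/bottom  bias=-1
  edge (11, 20)→(10, 22): d=(-1,2) right/bottom  bias=-1
    (5,9)@(11, 19): e=[0,1,1] → #  [on edge]
    (5,10)@(11, 21): e=[4,-1,-1] → ·
  covered (1 px):
    · · · · · ·
    · · · · · ·
    · · · · · ·
    · · · · · ·
    · · · · · ·
    · · · · · ·
    · · · · · ·
    · · · · · ·
    · · · · · ·
    · · · · · #
    · · · · · ·
    · · · · · ·
T2:
  2·area = 146
  edge (6, 22)→(4, 4): d=(-2,-18) top-left  bias=+0
  edge (4, 4)→(12, 3): d=(8,-1) top-left  bias=+0
  edge (12, 3)→(6, 22): d=(-6,19) right/bottom  bias=-1
    (2,2)@(5, 5): e=[16,9,121] → #
    (3,2)@(7, 5): e=[52,11,83] → #
    (4,2)@(9, 5): e=[88,13,45] → #
    (5,2)@(11, 5): e=[124,15,7] → #
    (2,3)@(5, 7): e=[12,25,109] → #
    (5,3)@(11, 7): e=[120,31,-5] → ·
    (2,4)@(5, 9): e=[8,41,97] → #
    (5,4)@(11, 9): e=[116,47,-17] → ·
    (2,5)@(5, 11): e=[4,57,85] → #
    (5,5)@(11, 11): e=[112,63,-29] → ·
    (2,6)@(5, 13): e=[0,73,73] → #  [on edge]
    (4,6)@(9, 13): e=[72,77,-3] → ·
  covered (17 px):
    · · · · · ·
    · · · · · ·
    · · # # # #
    · · # # # ·
    · · # # # ·
    · · # # # ·
    · · # # · ·
    · · · # · ·
    · · · # · ·
    · · · · · ·
    · · · · · ·
    · · · · · ·
T3:
  2·area = 120
  edge (0, 6)→(6, 0): d=(6,-6) top-left  bias=+0
  edge (6, 0)→(8, 18): d=(2,18) right/bottom  bias=-1
  edge (8, 18)→(0, 6): d=(-8,-12) top-left  bias=+0
    (2,0)@(5, 1): e=[0,20,100] → #  [on edge]
    (3,0)@(7, 1): e=[12,-16,124] → ·
    (1,1)@(3, 3): e=[0,60,60] → #  [on edge]
    (3,1)@(7, 3): e=[24,-12,108] → ·
    (0,2)@(1, 5): e=[0,100,20] → #  [on edge]
    (3,2)@(7, 5): e=[36,-8,92] → ·
    (0,3)@(1, 7): e=[12,104,4] → #
    (3,3)@(7, 7): e=[48,-4,76] → ·
    (0,4)@(1, 9): e=[24,108,-12] → ·
    (1,4)@(3, 9): e=[36,72,12] → #
    (3,4)@(7, 9): e=[60,0,60] → ·  [on edge]
    (1,5)@(3, 11): e=[48,76,-4] → ·
  covered (16 px):
    · · # · · ·
    · # # · · ·
    # # # · · ·
    # # # · · ·
    · # # · · ·
    · · # # · ·
    · · # # · ·
    · · · # · ·
    · · · · · ·
    · · · · · ·
    · · · · · ·
    · · · · · ·

Z-buffer (winner per pixel, '.' = empty):
  . . 3 . . .
  . 3 3 . . .
  3 3 3 2 2 2
  3 3 3 2 2 .
  . 3 3 2 2 .
  . 0 3 3 2 .
  . 0 3 3 . .
  . 0 0 3 . .
  . 0 0 2 . .
  . 0 . . . 1
  . 0 . . . .
  . . . . . .

Final: -1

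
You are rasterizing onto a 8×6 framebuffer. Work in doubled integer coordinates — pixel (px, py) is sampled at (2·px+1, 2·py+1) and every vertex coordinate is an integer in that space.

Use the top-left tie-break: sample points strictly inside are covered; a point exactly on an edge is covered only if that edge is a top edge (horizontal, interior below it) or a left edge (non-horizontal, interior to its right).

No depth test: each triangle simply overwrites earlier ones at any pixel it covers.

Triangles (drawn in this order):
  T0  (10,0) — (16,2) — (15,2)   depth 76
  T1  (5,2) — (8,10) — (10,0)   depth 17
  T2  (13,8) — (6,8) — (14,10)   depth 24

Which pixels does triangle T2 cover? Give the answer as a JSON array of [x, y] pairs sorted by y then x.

T0:
  2·area = 2
  edge (10, 0)→(16, 2): d=(6,2) right/bottom  bias=-1
  edge (16, 2)→(15, 2): d=(-1,0) right/bottom  bias=-1
  edge (15, 2)→(10, 0): d=(-5,-2) top-left  bias=+0
    (6,0)@(13, 1): e=[0,1,1] → ·  [on edge]
  covered (0 px):
    · · · · · · · ·
    · · · · · · · ·
    · · · · · · · ·
    · · · · · · · ·
    · · · · · · · ·
    · · · · · · · ·
T1:
  2·area = 46  (B↔C swapped to make it positive)
  edge (5, 2)→(10, 0): d=(5,-2) top-left  bias=+0
  edge (10, 0)→(8, 10): d=(-2,10) right/bottom  bias=-1
  edge (8, 10)→(5, 2): d=(-3,-8) top-left  bias=+0
    (4,0)@(9, 1): e=[3,8,35] → █
    (5,0)@(11, 1): e=[7,-12,51] → ·
    (3,1)@(7, 3): e=[9,24,13] → █
    (5,1)@(11, 3): e=[17,-16,45] → ·
    (3,2)@(7, 5): e=[19,20,7] → █
    (4,2)@(9, 5): e=[23,0,23] → ·  [on edge]
    (3,3)@(7, 7): e=[29,16,1] → █
    (4,3)@(9, 7): e=[33,-4,17] → ·
    (3,4)@(7, 9): e=[39,12,-5] → ·
  covered (5 px):
    · · · · █ · · ·
    · · · █ █ · · ·
    · · · █ · · · ·
    · · · █ · · · ·
    · · · · · · · ·
    · · · · · · · ·
T2:
  2·area = 14  (B↔C swapped to make it positive)
  edge (13, 8)→(14, 10): d=(1,2) right/bottom  bias=-1
  edge (14, 10)→(6, 8): d=(-8,-2) top-left  bias=+0
  edge (6, 8)→(13, 8): d=(7,0) top-left  bias=+0
    (5,4)@(11, 9): e=[5,2,7] → █
    (6,4)@(13, 9): e=[1,6,7] → █
    (7,4)@(15, 9): e=[-3,10,7] → ·
    (5,5)@(11, 11): e=[7,-14,21] → ·
    (6,5)@(13, 11): e=[3,-10,21] → ·
  covered (2 px):
    · · · · · · · ·
    · · · · · · · ·
    · · · · · · · ·
    · · · · · · · ·
    · · · · · █ █ ·
    · · · · · · · ·

Final: [[5,4],[6,4]]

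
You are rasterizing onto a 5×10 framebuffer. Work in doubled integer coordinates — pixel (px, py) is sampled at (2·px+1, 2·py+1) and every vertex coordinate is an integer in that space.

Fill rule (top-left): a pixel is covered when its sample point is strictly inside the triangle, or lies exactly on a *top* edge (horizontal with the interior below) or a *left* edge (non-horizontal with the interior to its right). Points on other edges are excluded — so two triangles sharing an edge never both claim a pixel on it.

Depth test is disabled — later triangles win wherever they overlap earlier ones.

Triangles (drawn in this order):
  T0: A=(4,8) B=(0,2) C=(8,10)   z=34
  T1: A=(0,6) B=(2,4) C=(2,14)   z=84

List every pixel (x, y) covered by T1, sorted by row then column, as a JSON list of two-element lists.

T0:
  2·area = 16
  edge (4, 8)→(0, 2): d=(-4,-6) top-left  bias=+0
  edge (0, 2)→(8, 10): d=(8,8) right/bottom  bias=-1
  edge (8, 10)→(4, 8): d=(-4,-2) top-left  bias=+0
    (0,1)@(1, 3): e=[2,0,14] → .  [on edge]
    (1,2)@(3, 5): e=[6,0,10] → .  [on edge]
    (2,3)@(5, 7): e=[10,0,6] → .  [on edge]
    (3,4)@(7, 9): e=[14,0,2] → .  [on edge]
    (4,5)@(9, 11): e=[18,0,-2] → .  [on edge]
  covered (0 px):
    . . . . .
    . . . . .
    . . . . .
    . . . . .
    . . . . .
    . . . . .
    . . . . .
    . . . . .
    . . . . .
    . . . . .
T1:
  2·area = 20
  edge (0, 6)→(2, 4): d=(2,-2) top-left  bias=+0
  edge (2, 4)→(2, 14): d=(0,10) right/bottom  bias=-1
  edge (2, 14)→(0, 6): d=(-2,-8) top-left  bias=+0
    (2,0)@(5, 1): e=[0,-30,50] → .  [on edge]
    (1,1)@(3, 3): e=[0,-10,30] → .  [on edge]
    (0,2)@(1, 5): e=[0,10,10] → X  [on edge]
    (1,2)@(3, 5): e=[4,-10,26] → .
    (0,3)@(1, 7): e=[4,10,6] → X
    (1,3)@(3, 7): e=[8,-10,22] → .
    (0,4)@(1, 9): e=[8,10,2] → X
    (1,4)@(3, 9): e=[12,-10,18] → .
    (0,5)@(1, 11): e=[12,10,-2] → .
  covered (3 px):
    . . . . .
    . . . . .
    X . . . .
    X . . . .
    X . . . .
    . . . . .
    . . . . .
    . . . . .
    . . . . .
    . . . . .

Answer: [[0,2],[0,3],[0,4]]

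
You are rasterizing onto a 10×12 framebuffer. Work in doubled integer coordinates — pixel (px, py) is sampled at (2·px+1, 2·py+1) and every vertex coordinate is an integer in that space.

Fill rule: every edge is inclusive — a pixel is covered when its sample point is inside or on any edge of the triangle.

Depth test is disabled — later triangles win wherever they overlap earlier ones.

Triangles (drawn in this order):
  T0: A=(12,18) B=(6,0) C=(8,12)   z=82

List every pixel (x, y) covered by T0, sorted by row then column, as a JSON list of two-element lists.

T0:
  2·area = 36  (B↔C swapped to make it positive)
  edge (12, 18)→(8, 12): d=(-4,-6) inclusive
  edge (8, 12)→(6, 0): d=(-2,-12) inclusive
  edge (6, 0)→(12, 18): d=(6,18) inclusive
    (3,1)@(7, 3): e=[30,6,0] → X  [on edge]
    (4,1)@(9, 3): e=[42,30,-36] → .
    (3,2)@(7, 5): e=[22,2,12] → X
    (4,2)@(9, 5): e=[34,26,-24] → .
    (3,3)@(7, 7): e=[14,-2,24] → .
    (4,4)@(9, 9): e=[18,18,0] → X  [on edge]
    (5,4)@(11, 9): e=[30,42,-36] → .
    (4,5)@(9, 11): e=[10,14,12] → X
    (5,5)@(11, 11): e=[22,38,-24] → .
    (4,6)@(9, 13): e=[2,10,24] → X
    (5,6)@(11, 13): e=[14,34,-12] → .
    (4,7)@(9, 15): e=[-6,6,36] → .
    (5,7)@(11, 15): e=[6,30,0] → X  [on edge]
    (6,10)@(13, 21): e=[-6,42,0] → .  [on edge]
  covered (6 px):
    . . . . . . . . . .
    . . . X . . . . . .
    . . . X . . . . . .
    . . . . . . . . . .
    . . . . X . . . . .
    . . . . X . . . . .
    . . . . X . . . . .
    . . . . . X . . . .
    . . . . . . . . . .
    . . . . . . . . . .
    . . . . . . . . . .
    . . . . . . . . . .

Answer: [[3,1],[3,2],[4,4],[4,5],[4,6],[5,7]]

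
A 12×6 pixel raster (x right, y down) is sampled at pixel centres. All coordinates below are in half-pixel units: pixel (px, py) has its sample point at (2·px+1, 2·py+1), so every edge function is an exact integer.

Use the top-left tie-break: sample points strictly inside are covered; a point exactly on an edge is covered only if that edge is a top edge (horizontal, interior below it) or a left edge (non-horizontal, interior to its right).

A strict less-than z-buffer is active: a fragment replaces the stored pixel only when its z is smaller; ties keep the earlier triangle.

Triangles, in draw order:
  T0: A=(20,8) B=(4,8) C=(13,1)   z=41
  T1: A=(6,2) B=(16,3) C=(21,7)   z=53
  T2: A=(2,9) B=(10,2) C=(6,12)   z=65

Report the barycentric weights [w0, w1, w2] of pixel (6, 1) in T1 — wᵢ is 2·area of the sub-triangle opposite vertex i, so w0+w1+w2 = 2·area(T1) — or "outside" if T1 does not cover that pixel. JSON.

T0:
  2·area = 112
  edge (20, 8)→(4, 8): d=(-16,0) right/bottom  bias=-1
  edge (4, 8)→(13, 1): d=(9,-7) top-left  bias=+0
  edge (13, 1)→(20, 8): d=(7,7) right/bottom  bias=-1
    (6,0)@(13, 1): e=[112,0,0] → ·  [on edge]
    (5,1)@(11, 3): e=[80,4,28] → █
    (6,1)@(13, 3): e=[80,18,14] → █
    (7,1)@(15, 3): e=[80,32,0] → ·  [on edge]
    (4,2)@(9, 5): e=[48,8,56] → █
    (7,2)@(15, 5): e=[48,50,14] → █
    (8,2)@(17, 5): e=[48,64,0] → ·  [on edge]
    (3,3)@(7, 7): e=[16,12,84] → █
    (8,3)@(17, 7): e=[16,82,14] → █
    (9,3)@(19, 7): e=[16,96,0] → ·  [on edge]
    (3,4)@(7, 9): e=[-16,30,98] → ·
    (4,4)@(9, 9): e=[-16,44,84] → ·
    (10,4)@(21, 9): e=[-16,128,0] → ·  [on edge]
    (11,5)@(23, 11): e=[-48,160,0] → ·  [on edge]
  covered (12 px):
    · · · · · · · · · · · ·
    · · · · · █ █ · · · · ·
    · · · · █ █ █ █ · · · ·
    · · · █ █ █ █ █ █ · · ·
    · · · · · · · · · · · ·
    · · · · · · · · · · · ·
T1:
  2·area = 35
  edge (6, 2)→(16, 3): d=(10,1) right/bottom  bias=-1
  edge (16, 3)→(21, 7): d=(5,4) right/bottom  bias=-1
  edge (21, 7)→(6, 2): d=(-15,-5) top-left  bias=+0
    (1,0)@(3, 1): e=[-7,42,0] → ·  [on edge]
    (4,1)@(9, 3): e=[7,28,0] → █  [on edge]
    (5,1)@(11, 3): e=[5,20,10] → █
    (6,1)@(13, 3): e=[3,12,20] → █
    (7,1)@(15, 3): e=[1,4,30] → █
    (8,1)@(17, 3): e=[-1,-4,40] → ·
    (4,2)@(9, 5): e=[27,38,-30] → ·
    (5,2)@(11, 5): e=[25,30,-20] → ·
    (6,2)@(13, 5): e=[23,22,-10] → ·
    (7,2)@(15, 5): e=[21,14,0] → █  [on edge]
    (8,2)@(17, 5): e=[19,6,10] → █
    (9,2)@(19, 5): e=[17,-2,20] → ·
    (10,3)@(21, 7): e=[35,0,0] → ·  [on edge]
  covered (6 px):
    · · · · · · · · · · · ·
    · · · · █ █ █ █ · · · ·
    · · · · · · · █ █ · · ·
    · · · · · · · · · · · ·
    · · · · · · · · · · · ·
    · · · · · · · · · · · ·
T2:
  2·area = 52
  edge (2, 9)→(10, 2): d=(8,-7) top-left  bias=+0
  edge (10, 2)→(6, 12): d=(-4,10) right/bottom  bias=-1
  edge (6, 12)→(2, 9): d=(-4,-3) top-left  bias=+0
    (4,1)@(9, 3): e=[1,6,45] → █
    (5,1)@(11, 3): e=[15,-14,51] → ·
    (3,2)@(7, 5): e=[3,18,31] → █
    (4,2)@(9, 5): e=[17,-2,37] → ·
    (2,3)@(5, 7): e=[5,30,17] → █
    (4,3)@(9, 7): e=[33,-10,29] → ·
    (1,4)@(3, 9): e=[7,42,3] → █
    (4,4)@(9, 9): e=[49,-18,21] → ·
    (1,5)@(3, 11): e=[23,34,-5] → ·
    (2,5)@(5, 11): e=[37,14,1] → █
    (3,5)@(7, 11): e=[51,-6,7] → ·
  covered (8 px):
    · · · · · · · · · · · ·
    · · · · █ · · · · · · ·
    · · · █ · · · · · · · ·
    · · █ █ · · · · · · · ·
    · █ █ █ · · · · · · · ·
    · · █ · · · · · · · · ·

Answer: [12,20,3]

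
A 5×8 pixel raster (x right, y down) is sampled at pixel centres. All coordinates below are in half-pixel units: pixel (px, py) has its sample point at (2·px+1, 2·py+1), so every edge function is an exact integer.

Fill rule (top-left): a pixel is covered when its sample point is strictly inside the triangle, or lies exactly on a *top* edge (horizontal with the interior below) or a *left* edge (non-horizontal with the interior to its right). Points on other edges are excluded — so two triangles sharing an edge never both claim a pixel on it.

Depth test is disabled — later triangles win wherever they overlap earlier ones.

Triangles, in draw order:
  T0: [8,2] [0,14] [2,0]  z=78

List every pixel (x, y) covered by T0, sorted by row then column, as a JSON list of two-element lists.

T0:
  2·area = 88
  edge (8, 2)→(0, 14): d=(-8,12) right/bottom  bias=-1
  edge (0, 14)→(2, 0): d=(2,-14) top-left  bias=+0
  edge (2, 0)→(8, 2): d=(6,2) right/bottom  bias=-1
    (1,0)@(3, 1): e=[68,16,4] → #
    (2,0)@(5, 1): e=[44,44,0] → ·  [on edge]
    (1,1)@(3, 3): e=[52,20,16] → #
    (2,1)@(5, 3): e=[28,48,12] → #
    (3,1)@(7, 3): e=[4,76,8] → #
    (4,1)@(9, 3): e=[-20,104,4] → ·
    (1,2)@(3, 5): e=[36,24,28] → #
    (3,2)@(7, 5): e=[-12,80,20] → ·
    (0,3)@(1, 7): e=[44,0,44] → #  [on edge]
    (2,3)@(5, 7): e=[-4,56,36] → ·
    (0,4)@(1, 9): e=[28,4,56] → #
    (2,4)@(5, 9): e=[-20,60,48] → ·
  covered (11 px):
    · # · · ·
    · # # # ·
    · # # · ·
    # # · · ·
    # # · · ·
    # · · · ·
    · · · · ·
    · · · · ·

Final: [[1,0],[1,1],[2,1],[3,1],[1,2],[2,2],[0,3],[1,3],[0,4],[1,4],[0,5]]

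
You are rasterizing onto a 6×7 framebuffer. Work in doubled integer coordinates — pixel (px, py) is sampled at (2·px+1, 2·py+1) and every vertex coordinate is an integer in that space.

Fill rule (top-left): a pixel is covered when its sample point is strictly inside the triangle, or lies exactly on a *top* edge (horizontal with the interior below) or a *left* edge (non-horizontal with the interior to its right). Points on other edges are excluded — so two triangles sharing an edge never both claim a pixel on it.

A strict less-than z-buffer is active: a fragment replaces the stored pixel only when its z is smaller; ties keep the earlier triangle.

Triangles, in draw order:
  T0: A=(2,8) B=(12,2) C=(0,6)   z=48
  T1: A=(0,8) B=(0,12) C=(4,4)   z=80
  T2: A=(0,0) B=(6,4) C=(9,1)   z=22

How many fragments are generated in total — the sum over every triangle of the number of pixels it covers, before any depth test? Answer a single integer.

T0:
  2·area = 32  (B↔C swapped to make it positive)
  edge (2, 8)→(0, 6): d=(-2,-2) top-left  bias=+0
  edge (0, 6)→(12, 2): d=(12,-4) top-left  bias=+0
  edge (12, 2)→(2, 8): d=(-10,6) right/bottom  bias=-1
    (4,1)@(9, 3): e=[24,0,8] → █  [on edge]
    (5,1)@(11, 3): e=[28,8,-4] → ·
    (1,2)@(3, 5): e=[8,0,24] → █  [on edge]
    (2,2)@(5, 5): e=[12,8,12] → █
    (3,2)@(7, 5): e=[16,16,0] → ·  [on edge]
    (4,2)@(9, 5): e=[20,24,-12] → ·
    (0,3)@(1, 7): e=[0,16,16] → █  [on edge]
    (2,3)@(5, 7): e=[8,32,-8] → ·
    (0,4)@(1, 9): e=[-4,40,-4] → ·
    (1,4)@(3, 9): e=[0,48,-16] → ·  [on edge]
    (2,5)@(5, 11): e=[0,80,-48] → ·  [on edge]
    (3,6)@(7, 13): e=[0,112,-80] → ·  [on edge]
  covered (5 px):
    · · · · · ·
    · · · · █ ·
    · █ █ · · ·
    █ █ · · · ·
    · · · · · ·
    · · · · · ·
    · · · · · ·
T1:
  2·area = 16  (B↔C swapped to make it positive)
  edge (0, 8)→(4, 4): d=(4,-4) top-left  bias=+0
  edge (4, 4)→(0, 12): d=(-4,8) right/bottom  bias=-1
  edge (0, 12)→(0, 8): d=(0,-4) top-left  bias=+0
    (3,0)@(7, 1): e=[0,-12,28] → ·  [on edge]
    (2,1)@(5, 3): e=[0,-4,20] → ·  [on edge]
    (1,2)@(3, 5): e=[0,4,12] → █  [on edge]
    (2,2)@(5, 5): e=[8,-12,20] → ·
    (0,3)@(1, 7): e=[0,12,4] → █  [on edge]
    (1,3)@(3, 7): e=[8,-4,12] → ·
    (0,4)@(1, 9): e=[8,4,4] → █
    (1,4)@(3, 9): e=[16,-12,12] → ·
    (0,5)@(1, 11): e=[16,-4,4] → ·
  covered (3 px):
    · · · · · ·
    · · · · · ·
    · █ · · · ·
    █ · · · · ·
    █ · · · · ·
    · · · · · ·
    · · · · · ·
T2:
  2·area = 30  (B↔C swapped to make it positive)
  edge (0, 0)→(9, 1): d=(9,1) right/bottom  bias=-1
  edge (9, 1)→(6, 4): d=(-3,3) right/bottom  bias=-1
  edge (6, 4)→(0, 0): d=(-6,-4) top-left  bias=+0
    (1,0)@(3, 1): e=[6,18,6] → █
    (2,0)@(5, 1): e=[4,12,14] → █
    (3,0)@(7, 1): e=[2,6,22] → █
    (4,0)@(9, 1): e=[0,0,30] → ·  [on edge]
    (1,1)@(3, 3): e=[24,12,-6] → ·
    (2,1)@(5, 3): e=[22,6,2] → █
    (3,1)@(7, 3): e=[20,0,10] → ·  [on edge]
    (2,2)@(5, 5): e=[40,0,-10] → ·  [on edge]
    (1,3)@(3, 7): e=[60,0,-30] → ·  [on edge]
    (0,4)@(1, 9): e=[80,0,-50] → ·  [on edge]
  covered (4 px):
    · █ █ █ · ·
    · · █ · · ·
    · · · · · ·
    · · · · · ·
    · · · · · ·
    · · · · · ·
    · · · · · ·

Answer: 12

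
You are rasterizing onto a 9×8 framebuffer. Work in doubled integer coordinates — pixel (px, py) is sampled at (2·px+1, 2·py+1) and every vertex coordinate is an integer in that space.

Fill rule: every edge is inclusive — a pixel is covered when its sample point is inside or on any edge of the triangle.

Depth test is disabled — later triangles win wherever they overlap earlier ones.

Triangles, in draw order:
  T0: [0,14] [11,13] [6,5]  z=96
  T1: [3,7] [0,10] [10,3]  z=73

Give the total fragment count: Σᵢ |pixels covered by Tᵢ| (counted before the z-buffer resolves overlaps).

T0:
  2·area = 93  (B↔C swapped to make it positive)
  edge (0, 14)→(6, 5): d=(6,-9) inclusive
  edge (6, 5)→(11, 13): d=(5,8) inclusive
  edge (11, 13)→(0, 14): d=(-11,1) inclusive
    (2,3)@(5, 7): e=[3,18,72] → X
    (3,3)@(7, 7): e=[21,2,70] → X
    (4,3)@(9, 7): e=[39,-14,68] → .
    (2,4)@(5, 9): e=[15,28,50] → X
    (4,4)@(9, 9): e=[51,-4,46] → .
    (1,5)@(3, 11): e=[9,54,30] → X
    (4,5)@(9, 11): e=[63,6,24] → X
    (5,5)@(11, 11): e=[81,-10,22] → .
    (0,6)@(1, 13): e=[3,80,10] → X
    (5,6)@(11, 13): e=[93,0,0] → X  [on edge]
    (6,6)@(13, 13): e=[111,-16,-2] → .
    (0,7)@(1, 15): e=[15,90,-12] → .
  covered (14 px):
    . . . . . . . . .
    . . . . . . . . .
    . . . . . . . . .
    . . X X . . . . .
    . . X X . . . . .
    . X X X X . . . .
    X X X X X X . . .
    . . . . . . . . .
T1:
  2·area = 9  (B↔C swapped to make it positive)
  edge (3, 7)→(10, 3): d=(7,-4) inclusive
  edge (10, 3)→(0, 10): d=(-10,7) inclusive
  edge (0, 10)→(3, 7): d=(3,-3) inclusive
    (4,0)@(9, 1): e=[-18,27,0] → .  [on edge]
    (3,1)@(7, 3): e=[-12,21,0] → .  [on edge]
    (2,2)@(5, 5): e=[-6,15,0] → .  [on edge]
    (3,2)@(7, 5): e=[2,1,6] → X
    (4,2)@(9, 5): e=[10,-13,12] → .
    (1,3)@(3, 7): e=[0,9,0] → X  [on edge]
    (2,3)@(5, 7): e=[8,-5,6] → .
    (3,3)@(7, 7): e=[16,-19,12] → .
    (0,4)@(1, 9): e=[6,3,0] → X  [on edge]
    (1,4)@(3, 9): e=[14,-11,6] → .
    (0,5)@(1, 11): e=[20,-17,6] → .
  covered (3 px):
    . . . . . . . . .
    . . . . . . . . .
    . . . X . . . . .
    . X . . . . . . .
    X . . . . . . . .
    . . . . . . . . .
    . . . . . . . . .
    . . . . . . . . .

Answer: 17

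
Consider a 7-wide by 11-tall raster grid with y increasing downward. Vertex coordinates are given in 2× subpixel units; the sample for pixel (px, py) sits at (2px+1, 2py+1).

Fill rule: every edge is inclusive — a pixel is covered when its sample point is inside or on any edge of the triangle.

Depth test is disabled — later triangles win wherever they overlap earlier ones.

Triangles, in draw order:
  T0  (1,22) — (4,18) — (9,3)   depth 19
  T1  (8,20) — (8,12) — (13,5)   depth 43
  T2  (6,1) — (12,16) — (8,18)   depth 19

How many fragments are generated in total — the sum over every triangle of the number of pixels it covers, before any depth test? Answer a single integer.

T0:
  2·area = 25  (B↔C swapped to make it positive)
  edge (1, 22)→(9, 3): d=(8,-19) inclusive
  edge (9, 3)→(4, 18): d=(-5,15) inclusive
  edge (4, 18)→(1, 22): d=(-3,4) inclusive
    (4,1)@(9, 3): e=[0,0,25] → X  [on edge]
    (5,1)@(11, 3): e=[38,-30,17] → .
    (4,2)@(9, 5): e=[16,-10,19] → .
    (3,4)@(7, 9): e=[10,0,15] → X  [on edge]
    (4,4)@(9, 9): e=[48,-30,7] → .
    (3,5)@(7, 11): e=[26,-10,9] → .
    (2,6)@(5, 13): e=[4,10,11] → X
    (3,6)@(7, 13): e=[42,-20,3] → .
    (2,7)@(5, 15): e=[20,0,5] → X  [on edge]
    (3,7)@(7, 15): e=[58,-30,-3] → .
    (2,8)@(5, 17): e=[36,-10,-1] → .
    (1,9)@(3, 19): e=[14,10,1] → X
    (1,10)@(3, 21): e=[30,0,-5] → .  [on edge]
  covered (5 px):
    . . . . . . .
    . . . . X . .
    . . . . . . .
    . . . . . . .
    . . . X . . .
    . . . . . . .
    . . X . . . .
    . . X . . . .
    . . . . . . .
    . X . . . . .
    . . . . . . .
T1:
  2·area = 40
  edge (8, 20)→(8, 12): d=(0,-8) inclusive
  edge (8, 12)→(13, 5): d=(5,-7) inclusive
  edge (13, 5)→(8, 20): d=(-5,15) inclusive
    (6,2)@(13, 5): e=[40,0,0] → X  [on edge]
    (6,3)@(13, 7): e=[40,10,-10] → .
    (5,4)@(11, 9): e=[24,6,10] → X
    (6,4)@(13, 9): e=[40,20,-20] → .
    (4,5)@(9, 11): e=[8,2,30] → X
    (5,5)@(11, 11): e=[24,16,0] → X  [on edge]
    (6,5)@(13, 11): e=[40,30,-30] → .
    (4,6)@(9, 13): e=[8,12,20] → X
    (5,6)@(11, 13): e=[24,26,-10] → .
    (4,7)@(9, 15): e=[8,22,10] → X
    (5,7)@(11, 15): e=[24,36,-20] → .
    (4,8)@(9, 17): e=[8,32,0] → X  [on edge]
    (1,9)@(3, 19): e=[-40,0,80] → .  [on edge]
  covered (7 px):
    . . . . . . .
    . . . . . . .
    . . . . . . X
    . . . . . . .
    . . . . . X .
    . . . . X X .
    . . . . X . .
    . . . . X . .
    . . . . X . .
    . . . . . . .
    . . . . . . .
T2:
  2·area = 72
  edge (6, 1)→(12, 16): d=(6,15) inclusive
  edge (12, 16)→(8, 18): d=(-4,2) inclusive
  edge (8, 18)→(6, 1): d=(-2,-17) inclusive
    (3,2)@(7, 5): e=[9,54,9] → X
    (4,2)@(9, 5): e=[-21,50,43] → .
    (3,3)@(7, 7): e=[21,46,5] → X
    (4,3)@(9, 7): e=[-9,42,39] → .
    (3,4)@(7, 9): e=[33,38,1] → X
    (4,4)@(9, 9): e=[3,34,35] → X
    (5,4)@(11, 9): e=[-27,30,69] → .
    (3,5)@(7, 11): e=[45,30,-3] → .
    (4,5)@(9, 11): e=[15,26,31] → X
    (5,5)@(11, 11): e=[-15,22,65] → .
    (4,6)@(9, 13): e=[27,18,27] → X
    (5,6)@(11, 13): e=[-3,14,61] → .
  covered (9 px):
    . . . . . . .
    . . . . . . .
    . . . X . . .
    . . . X . . .
    . . . X X . .
    . . . . X . .
    . . . . X . .
    . . . . X X .
    . . . . X . .
    . . . . . . .
    . . . . . . .

Result: 21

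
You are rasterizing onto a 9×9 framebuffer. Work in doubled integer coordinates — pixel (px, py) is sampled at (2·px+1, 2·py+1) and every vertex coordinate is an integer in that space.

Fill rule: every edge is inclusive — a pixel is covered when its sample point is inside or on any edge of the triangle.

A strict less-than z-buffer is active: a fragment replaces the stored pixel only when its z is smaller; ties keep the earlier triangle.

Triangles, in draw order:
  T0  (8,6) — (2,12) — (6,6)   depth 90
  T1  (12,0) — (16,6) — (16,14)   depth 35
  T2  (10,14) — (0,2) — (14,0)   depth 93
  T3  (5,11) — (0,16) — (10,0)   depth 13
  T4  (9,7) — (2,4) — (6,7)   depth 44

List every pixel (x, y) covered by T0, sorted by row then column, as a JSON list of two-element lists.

T0:
  2·area = 12
  edge (8, 6)→(2, 12): d=(-6,6) inclusive
  edge (2, 12)→(6, 6): d=(4,-6) inclusive
  edge (6, 6)→(8, 6): d=(2,0) inclusive
    (6,0)@(13, 1): e=[0,22,-10] → ·  [on edge]
    (5,1)@(11, 3): e=[0,18,-6] → ·  [on edge]
    (4,2)@(9, 5): e=[0,14,-2] → ·  [on edge]
    (3,3)@(7, 7): e=[0,10,2] → █  [on edge]
    (4,3)@(9, 7): e=[-12,22,2] → ·
    (2,4)@(5, 9): e=[0,6,6] → █  [on edge]
    (3,4)@(7, 9): e=[-12,18,6] → ·
    (1,5)@(3, 11): e=[0,2,10] → █  [on edge]
    (2,5)@(5, 11): e=[-12,14,10] → ·
    (0,6)@(1, 13): e=[0,-2,14] → ·  [on edge]
    (1,6)@(3, 13): e=[-12,10,14] → ·
  covered (3 px):
    · · · · · · · · ·
    · · · · · · · · ·
    · · · · · · · · ·
    · · · █ · · · · ·
    · · █ · · · · · ·
    · █ · · · · · · ·
    · · · · · · · · ·
    · · · · · · · · ·
    · · · · · · · · ·
T1:
  2·area = 32
  edge (12, 0)→(16, 6): d=(4,6) inclusive
  edge (16, 6)→(16, 14): d=(0,8) inclusive
  edge (16, 14)→(12, 0): d=(-4,-14) inclusive
    (6,1)@(13, 3): e=[6,24,2] → █
    (7,1)@(15, 3): e=[-6,8,30] → ·
    (6,2)@(13, 5): e=[14,24,-6] → ·
    (7,2)@(15, 5): e=[2,8,22] → █
    (8,2)@(17, 5): e=[-10,-8,50] → ·
    (7,3)@(15, 7): e=[10,8,14] → █
    (8,3)@(17, 7): e=[-2,-8,42] → ·
    (7,4)@(15, 9): e=[18,8,6] → █
    (8,4)@(17, 9): e=[6,-8,34] → ·
    (7,5)@(15, 11): e=[26,8,-2] → ·
  covered (4 px):
    · · · · · · · · ·
    · · · · · · █ · ·
    · · · · · · · █ ·
    · · · · · · · █ ·
    · · · · · · · █ ·
    · · · · · · · · ·
    · · · · · · · · ·
    · · · · · · · · ·
    · · · · · · · · ·
T2:
  2·area = 188
  edge (10, 14)→(0, 2): d=(-10,-12) inclusive
  edge (0, 2)→(14, 0): d=(14,-2) inclusive
  edge (14, 0)→(10, 14): d=(-4,14) inclusive
    (3,0)@(7, 1): e=[94,0,94] → █  [on edge]
    (4,0)@(9, 1): e=[118,4,66] → █
    (5,0)@(11, 1): e=[142,8,38] → █
    (6,0)@(13, 1): e=[166,12,10] → █
    (7,0)@(15, 1): e=[190,16,-18] → ·
    (0,1)@(1, 3): e=[2,16,170] → █
    (1,1)@(3, 3): e=[26,20,142] → █
    (2,1)@(5, 3): e=[50,24,114] → █
    (7,1)@(15, 3): e=[170,44,-26] → ·
    (0,2)@(1, 5): e=[-18,44,162] → ·
    (1,2)@(3, 5): e=[6,48,134] → █
    (6,2)@(13, 5): e=[126,68,-6] → ·
  covered (24 px):
    · · · █ █ █ █ · ·
    █ █ █ █ █ █ █ · ·
    · █ █ █ █ █ · · ·
    · · █ █ █ █ · · ·
    · · · █ █ █ · · ·
    · · · · █ · · · ·
    · · · · · · · · ·
    · · · · · · · · ·
    · · · · · · · · ·
T3:
  2·area = 30
  edge (5, 11)→(0, 16): d=(-5,5) inclusive
  edge (0, 16)→(10, 0): d=(10,-16) inclusive
  edge (10, 0)→(5, 11): d=(-5,11) inclusive
    (7,0)@(15, 1): e=[0,90,-60] → ·  [on edge]
    (6,1)@(13, 3): e=[0,78,-48] → ·  [on edge]
    (3,2)@(7, 5): e=[20,2,8] → █
    (4,2)@(9, 5): e=[10,34,-14] → ·
    (5,2)@(11, 5): e=[0,66,-36] → ·  [on edge]
    (3,3)@(7, 7): e=[10,22,-2] → ·
    (4,3)@(9, 7): e=[0,54,-24] → ·  [on edge]
    (2,4)@(5, 9): e=[10,10,10] → █
    (3,4)@(7, 9): e=[0,42,-12] → ·  [on edge]
    (2,5)@(5, 11): e=[0,30,0] → █  [on edge]
    (3,5)@(7, 11): e=[-10,62,-22] → ·
    (1,6)@(3, 13): e=[0,18,12] → █  [on edge]
    (0,7)@(1, 15): e=[0,6,24] → █  [on edge]
  covered (5 px):
    · · · · · · · · ·
    · · · · · · · · ·
    · · · █ · · · · ·
    · · · · · · · · ·
    · · █ · · · · · ·
    · · █ · · · · · ·
    · █ · · · · · · ·
    █ · · · · · · · ·
    · · · · · · · · ·
T4:
  2·area = 9  (B↔C swapped to make it positive)
  edge (9, 7)→(6, 7): d=(-3,0) inclusive
  edge (6, 7)→(2, 4): d=(-4,-3) inclusive
  edge (2, 4)→(9, 7): d=(7,3) inclusive
    (0,3)@(1, 7): e=[0,-15,24] → ·  [on edge]
    (1,3)@(3, 7): e=[0,-9,18] → ·  [on edge]
    (2,3)@(5, 7): e=[0,-3,12] → ·  [on edge]
    (3,3)@(7, 7): e=[0,3,6] → █  [on edge]
    (4,3)@(9, 7): e=[0,9,0] → █  [on edge]
    (5,3)@(11, 7): e=[0,15,-6] → ·  [on edge]
    (6,3)@(13, 7): e=[0,21,-12] → ·  [on edge]
    (7,3)@(15, 7): e=[0,27,-18] → ·  [on edge]
    (8,3)@(17, 7): e=[0,33,-24] → ·  [on edge]
    (3,4)@(7, 9): e=[-6,-5,20] → ·
    (4,4)@(9, 9): e=[-6,1,14] → ·
  covered (2 px):
    · · · · · · · · ·
    · · · · · · · · ·
    · · · · · · · · ·
    · · · █ █ · · · ·
    · · · · · · · · ·
    · · · · · · · · ·
    · · · · · · · · ·
    · · · · · · · · ·
    · · · · · · · · ·

Final: [[3,3],[2,4],[1,5]]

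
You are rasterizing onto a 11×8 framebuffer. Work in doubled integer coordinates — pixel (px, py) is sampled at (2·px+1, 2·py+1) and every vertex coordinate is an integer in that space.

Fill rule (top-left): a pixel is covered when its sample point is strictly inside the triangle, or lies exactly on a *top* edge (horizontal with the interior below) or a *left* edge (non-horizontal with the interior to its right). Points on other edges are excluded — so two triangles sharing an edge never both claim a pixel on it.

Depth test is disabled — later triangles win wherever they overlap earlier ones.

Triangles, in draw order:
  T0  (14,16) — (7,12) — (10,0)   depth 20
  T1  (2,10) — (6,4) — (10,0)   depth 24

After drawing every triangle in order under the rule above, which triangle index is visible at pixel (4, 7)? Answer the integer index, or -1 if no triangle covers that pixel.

T0:
  2·area = 96
  edge (14, 16)→(7, 12): d=(-7,-4) top-left  bias=+0
  edge (7, 12)→(10, 0): d=(3,-12) top-left  bias=+0
  edge (10, 0)→(14, 16): d=(4,16) right/bottom  bias=-1
    (4,2)@(9, 5): e=[57,3,36] → X
    (5,2)@(11, 5): e=[65,27,4] → X
    (6,2)@(13, 5): e=[73,51,-28] → .
    (4,3)@(9, 7): e=[43,9,44] → X
    (6,3)@(13, 7): e=[59,57,-20] → .
    (4,4)@(9, 9): e=[29,15,52] → X
    (6,4)@(13, 9): e=[45,63,-12] → .
    (4,5)@(9, 11): e=[15,21,60] → X
    (6,5)@(13, 11): e=[31,69,-4] → .
    (4,6)@(9, 13): e=[1,27,68] → X
    (6,6)@(13, 13): e=[17,75,4] → X
    (7,6)@(15, 13): e=[25,99,-28] → .
  covered (12 px):
    . . . . . . . . . . .
    . . . . . . . . . . .
    . . . . X X . . . . .
    . . . . X X . . . . .
    . . . . X X . . . . .
    . . . . X X . . . . .
    . . . . X X X . . . .
    . . . . . . X . . . .
T1:
  2·area = 8
  edge (2, 10)→(6, 4): d=(4,-6) top-left  bias=+0
  edge (6, 4)→(10, 0): d=(4,-4) top-left  bias=+0
  edge (10, 0)→(2, 10): d=(-8,10) right/bottom  bias=-1
    (4,0)@(9, 1): e=[6,0,2] → X  [on edge]
    (5,0)@(11, 1): e=[18,8,-18] → .
    (3,1)@(7, 3): e=[2,0,6] → X  [on edge]
    (4,1)@(9, 3): e=[14,8,-14] → .
    (2,2)@(5, 5): e=[-2,0,10] → .  [on edge]
    (3,2)@(7, 5): e=[10,8,-10] → .
    (1,3)@(3, 7): e=[-6,0,14] → .  [on edge]
    (0,4)@(1, 9): e=[-10,0,18] → .  [on edge]
  covered (2 px):
    . . . . X . . . . . .
    . . . X . . . . . . .
    . . . . . . . . . . .
    . . . . . . . . . . .
    . . . . . . . . . . .
    . . . . . . . . . . .
    . . . . . . . . . . .
    . . . . . . . . . . .

Z-buffer (winner per pixel, '.' = empty):
  . . . . 1 . . . . . .
  . . . 1 . . . . . . .
  . . . . 0 0 . . . . .
  . . . . 0 0 . . . . .
  . . . . 0 0 . . . . .
  . . . . 0 0 . . . . .
  . . . . 0 0 0 . . . .
  . . . . . . 0 . . . .

Final: -1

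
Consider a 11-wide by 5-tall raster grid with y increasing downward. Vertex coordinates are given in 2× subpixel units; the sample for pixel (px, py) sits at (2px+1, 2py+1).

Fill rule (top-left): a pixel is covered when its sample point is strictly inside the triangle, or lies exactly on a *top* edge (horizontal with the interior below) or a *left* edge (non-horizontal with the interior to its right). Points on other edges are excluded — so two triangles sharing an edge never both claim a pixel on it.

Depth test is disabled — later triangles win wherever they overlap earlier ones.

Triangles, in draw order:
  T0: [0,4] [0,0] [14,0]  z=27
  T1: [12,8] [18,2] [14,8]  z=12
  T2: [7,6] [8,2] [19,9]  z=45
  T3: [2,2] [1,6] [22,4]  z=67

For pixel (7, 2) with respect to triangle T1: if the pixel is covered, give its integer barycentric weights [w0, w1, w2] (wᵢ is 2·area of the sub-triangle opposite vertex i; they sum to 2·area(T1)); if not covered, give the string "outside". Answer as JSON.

T0:
  2·area = 56
  edge (0, 4)→(0, 0): d=(0,-4) top-left  bias=+0
  edge (0, 0)→(14, 0): d=(14,0) top-left  bias=+0
  edge (14, 0)→(0, 4): d=(-14,4) right/bottom  bias=-1
    (0,0)@(1, 1): e=[4,14,38] → █
    (1,0)@(3, 1): e=[12,14,30] → █
    (2,0)@(5, 1): e=[20,14,22] → █
    (3,0)@(7, 1): e=[28,14,14] → █
    (4,0)@(9, 1): e=[36,14,6] → █
    (5,0)@(11, 1): e=[44,14,-2] → ·
    (0,1)@(1, 3): e=[4,42,10] → █
    (2,1)@(5, 3): e=[20,42,-6] → ·
    (3,1)@(7, 3): e=[28,42,-14] → ·
    (4,1)@(9, 3): e=[36,42,-22] → ·
    (0,2)@(1, 5): e=[4,70,-18] → ·
    (1,2)@(3, 5): e=[12,70,-26] → ·
  covered (7 px):
    █ █ █ █ █ · · · · · ·
    █ █ · · · · · · · · ·
    · · · · · · · · · · ·
    · · · · · · · · · · ·
    · · · · · · · · · · ·
T1:
  2·area = 12
  edge (12, 8)→(18, 2): d=(6,-6) top-left  bias=+0
  edge (18, 2)→(14, 8): d=(-4,6) right/bottom  bias=-1
  edge (14, 8)→(12, 8): d=(-2,0) right/bottom  bias=-1
    (9,0)@(19, 1): e=[0,-2,14] → ·  [on edge]
    (8,1)@(17, 3): e=[0,2,10] → █  [on edge]
    (9,1)@(19, 3): e=[12,-10,10] → ·
    (7,2)@(15, 5): e=[0,6,6] → █  [on edge]
    (8,2)@(17, 5): e=[12,-6,6] → ·
    (6,3)@(13, 7): e=[0,10,2] → █  [on edge]
    (7,3)@(15, 7): e=[12,-2,2] → ·
    (5,4)@(11, 9): e=[0,14,-2] → ·  [on edge]
    (6,4)@(13, 9): e=[12,2,-2] → ·
  covered (3 px):
    · · · · · · · · · · ·
    · · · · · · · · █ · ·
    · · · · · · · █ · · ·
    · · · · · · █ · · · ·
    · · · · · · · · · · ·
T2:
  2·area = 51
  edge (7, 6)→(8, 2): d=(1,-4) top-left  bias=+0
  edge (8, 2)→(19, 9): d=(11,7) right/bottom  bias=-1
  edge (19, 9)→(7, 6): d=(-12,-3) top-left  bias=+0
    (4,1)@(9, 3): e=[5,4,42] → █
    (5,1)@(11, 3): e=[13,-10,48] → ·
    (1,2)@(3, 5): e=[-17,68,0] → ·  [on edge]
    (4,2)@(9, 5): e=[7,26,18] → █
    (5,2)@(11, 5): e=[15,12,24] → █
    (6,2)@(13, 5): e=[23,-2,30] → ·
    (4,3)@(9, 7): e=[9,48,-6] → ·
    (5,3)@(11, 7): e=[17,34,0] → █  [on edge]
    (6,3)@(13, 7): e=[25,20,6] → █
    (7,3)@(15, 7): e=[33,6,12] → █
    (8,3)@(17, 7): e=[41,-8,18] → ·
    (5,4)@(11, 9): e=[19,56,-24] → ·
    (9,4)@(19, 9): e=[51,0,0] → ·  [on edge]
  covered (6 px):
    · · · · · · · · · · ·
    · · · · █ · · · · · ·
    · · · · █ █ · · · · ·
    · · · · · █ █ █ · · ·
    · · · · · · · · · · ·
T3:
  2·area = 82  (B↔C swapped to make it positive)
  edge (2, 2)→(22, 4): d=(20,2) right/bottom  bias=-1
  edge (22, 4)→(1, 6): d=(-21,2) right/bottom  bias=-1
  edge (1, 6)→(2, 2): d=(1,-4) top-left  bias=+0
    (1,1)@(3, 3): e=[18,59,5] → █
    (2,1)@(5, 3): e=[14,55,13] → █
    (3,1)@(7, 3): e=[10,51,21] → █
    (4,1)@(9, 3): e=[6,47,29] → █
    (5,1)@(11, 3): e=[2,43,37] → █
    (6,1)@(13, 3): e=[-2,39,45] → ·
    (1,2)@(3, 5): e=[58,17,7] → █
    (6,2)@(13, 5): e=[38,-3,47] → ·
    (1,3)@(3, 7): e=[98,-25,9] → ·
    (2,3)@(5, 7): e=[94,-29,17] → ·
    (3,3)@(7, 7): e=[90,-33,25] → ·
    (4,3)@(9, 7): e=[86,-37,33] → ·
  covered (10 px):
    · · · · · · · · · · ·
    · █ █ █ █ █ · · · · ·
    · █ █ █ █ █ · · · · ·
    · · · · · · · · · · ·
    · · · · · · · · · · ·

Answer: [6,6,0]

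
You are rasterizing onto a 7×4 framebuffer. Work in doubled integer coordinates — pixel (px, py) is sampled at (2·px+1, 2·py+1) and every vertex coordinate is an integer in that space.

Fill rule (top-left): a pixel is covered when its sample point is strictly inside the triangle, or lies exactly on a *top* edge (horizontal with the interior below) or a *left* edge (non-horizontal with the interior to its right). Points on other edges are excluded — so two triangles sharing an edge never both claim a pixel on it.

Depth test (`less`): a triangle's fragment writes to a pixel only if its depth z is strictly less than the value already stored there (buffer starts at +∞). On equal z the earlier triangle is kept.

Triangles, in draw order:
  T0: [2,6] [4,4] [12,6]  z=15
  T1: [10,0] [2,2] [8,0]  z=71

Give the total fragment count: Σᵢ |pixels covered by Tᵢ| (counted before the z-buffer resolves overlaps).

T0:
  2·area = 20
  edge (2, 6)→(4, 4): d=(2,-2) top-left  bias=+0
  edge (4, 4)→(12, 6): d=(8,2) right/bottom  bias=-1
  edge (12, 6)→(2, 6): d=(-10,0) right/bottom  bias=-1
    (3,0)@(7, 1): e=[0,-30,50] → .  [on edge]
    (2,1)@(5, 3): e=[0,-10,30] → .  [on edge]
    (1,2)@(3, 5): e=[0,10,10] → X  [on edge]
    (2,2)@(5, 5): e=[4,6,10] → X
    (3,2)@(7, 5): e=[8,2,10] → X
    (4,2)@(9, 5): e=[12,-2,10] → .
    (0,3)@(1, 7): e=[0,30,-10] → .  [on edge]
    (1,3)@(3, 7): e=[4,26,-10] → .
    (2,3)@(5, 7): e=[8,22,-10] → .
    (3,3)@(7, 7): e=[12,18,-10] → .
  covered (3 px):
    . . . . . . .
    . . . . . . .
    . X X X . . .
    . . . . . . .
T1:
  2·area = 4
  edge (10, 0)→(2, 2): d=(-8,2) right/bottom  bias=-1
  edge (2, 2)→(8, 0): d=(6,-2) top-left  bias=+0
  edge (8, 0)→(10, 0): d=(2,0) top-left  bias=+0
    (2,0)@(5, 1): e=[2,0,2] → X  [on edge]
    (3,0)@(7, 1): e=[-2,4,2] → .
    (2,1)@(5, 3): e=[-14,12,6] → .
  covered (1 px):
    . . X . . . .
    . . . . . . .
    . . . . . . .
    . . . . . . .

Answer: 4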